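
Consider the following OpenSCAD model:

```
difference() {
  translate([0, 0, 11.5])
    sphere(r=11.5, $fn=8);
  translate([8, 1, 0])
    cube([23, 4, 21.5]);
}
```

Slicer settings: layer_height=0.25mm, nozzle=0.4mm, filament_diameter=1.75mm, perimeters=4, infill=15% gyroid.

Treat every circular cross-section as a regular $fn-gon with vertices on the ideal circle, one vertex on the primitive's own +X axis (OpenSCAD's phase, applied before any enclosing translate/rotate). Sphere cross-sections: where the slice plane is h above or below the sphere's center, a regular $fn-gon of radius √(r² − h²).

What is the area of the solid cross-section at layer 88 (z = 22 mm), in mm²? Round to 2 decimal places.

At z = 22 mm: the r=11.5 sphere contributes a regular 8-gon of circumradius √(11.5²−10.5²) = 4.690 (area = (8/2)·4.690²·sin(360°/8) = 62.23 mm²); the cube at (8, 1) is absent (z outside [0, 21.5]); After the difference (first − rest): none of the subtracted shapes is present at this height, so the r=11.5 sphere is unchanged — area = 62.23 mm². Overall, the cross-section is a single solid region. Net area = 62.23 mm².

62.23 mm²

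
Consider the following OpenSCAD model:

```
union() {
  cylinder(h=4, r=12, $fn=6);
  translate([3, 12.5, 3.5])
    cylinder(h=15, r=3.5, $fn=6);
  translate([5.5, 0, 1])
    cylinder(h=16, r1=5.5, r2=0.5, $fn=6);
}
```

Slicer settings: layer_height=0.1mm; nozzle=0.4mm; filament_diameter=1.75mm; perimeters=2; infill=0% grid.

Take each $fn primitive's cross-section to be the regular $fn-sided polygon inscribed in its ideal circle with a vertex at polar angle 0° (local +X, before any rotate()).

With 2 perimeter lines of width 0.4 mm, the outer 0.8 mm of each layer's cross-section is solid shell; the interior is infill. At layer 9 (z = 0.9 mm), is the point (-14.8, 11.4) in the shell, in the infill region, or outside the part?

outside

At z = 0.9 mm: the r=12 cylinder gives a regular 6-gon of circumradius 12 (constant along its height); the cylinder at (3, 12.5) does not reach this height (z outside [3.5, 18.5]); the cone at (5.5, 0) is absent (z outside [1, 17]); Merging all regions: only the r=12 cylinder is present, so the union is just that shape — 1 connected region. Overall, the cross-section is a single solid region. The nearest boundary edge runs (-6.00, 10.39)→(-12.00, 0.00); distance from the point to it = 8.12 mm. The point is not inside any of the regions above, so it lies outside the cross-section (8.12 mm from the nearest boundary).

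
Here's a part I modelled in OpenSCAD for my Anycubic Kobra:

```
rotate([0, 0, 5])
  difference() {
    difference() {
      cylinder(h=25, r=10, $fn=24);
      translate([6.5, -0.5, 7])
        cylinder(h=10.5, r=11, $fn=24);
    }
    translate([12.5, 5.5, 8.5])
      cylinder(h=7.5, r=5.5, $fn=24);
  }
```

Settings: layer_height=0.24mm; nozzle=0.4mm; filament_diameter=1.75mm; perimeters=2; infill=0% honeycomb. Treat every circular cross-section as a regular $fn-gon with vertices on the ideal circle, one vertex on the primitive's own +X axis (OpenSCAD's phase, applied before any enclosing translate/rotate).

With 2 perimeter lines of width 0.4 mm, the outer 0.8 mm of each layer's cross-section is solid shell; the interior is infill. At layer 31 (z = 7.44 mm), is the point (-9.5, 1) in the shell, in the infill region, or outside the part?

At z = 7.44 mm: the cylinder: section is a regular 24-gon, circumradius r=10; the cylinder at (6.5, -0.5): section is a regular 24-gon, circumradius r=11; After the difference (first − rest): starting from the r=10 cylinder, the r=11 cylinder at (6.5, -0.5) partially overlaps it — only the 207.63 mm² overlap (of its 375.81 mm²) is removed, clipping the outline — 1 connected region; the cylinder at (12.5, 5.5) is absent (z outside [8.5, 16]); Subtracting the remaining from the first: none of the subtracted shapes is present at this height, so that combined region is unchanged — 1 connected region; (rotated 5° about Z; rotation is an isometry so areas/perimeters/island counts are preserved). Overall, the cross-section is a single solid region. Undo the 5° rotation: the query point maps to (-9.377, 1.824) in the un-rotated model frame. The nearest boundary edge runs (-10.00, 0.00)→(-9.66, 2.59); distance from the point to it = 0.38 mm. The point is inside the cross-section, 0.38 mm from the nearest boundary — within the 0.8 mm shell band (2 × 0.4).

shell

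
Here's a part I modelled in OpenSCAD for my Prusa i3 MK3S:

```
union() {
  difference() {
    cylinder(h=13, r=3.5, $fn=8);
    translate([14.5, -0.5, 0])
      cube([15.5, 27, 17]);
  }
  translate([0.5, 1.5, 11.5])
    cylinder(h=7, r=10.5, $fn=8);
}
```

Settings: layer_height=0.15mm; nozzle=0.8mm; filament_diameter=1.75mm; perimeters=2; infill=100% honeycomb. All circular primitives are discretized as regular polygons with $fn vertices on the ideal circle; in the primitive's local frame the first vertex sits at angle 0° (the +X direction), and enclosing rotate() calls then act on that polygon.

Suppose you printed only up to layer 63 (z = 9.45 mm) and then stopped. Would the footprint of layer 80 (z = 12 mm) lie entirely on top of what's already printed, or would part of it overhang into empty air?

Compare the two slices. At z = 9.45: the cylinder: section is a regular 8-gon, circumradius r=3.5 (area = (8/2)·3.500²·sin(360°/8) = 34.65 mm²); the 15.5×27 cube at (14.5, -0.5) contributes its full rectangle (area 418.50 mm²); Taking the first minus the rest: starting from the r=3.5 cylinder (34.65 mm²), the 15.5×27 cube at (14.5, -0.5) misses the remaining region (no effect) — area = 34.65 mm²; the cylinder at (0.5, 1.5) is not intersected at this z (z outside [11.5, 18.5]); Taking the union: only the result so far is present, so the union is just that shape — area = 34.65 mm². At z = 12: the r=3.5 cylinder contributes a regular 8-gon of circumradius 3.5 (area = (8/2)·3.500²·sin(360°/8) = 34.65 mm²); the cube at (14.5, -0.5) is present — its section is the full 15.5×27 rectangle (area 418.50 mm²); After the difference (first − rest): starting from the r=3.5 cylinder (34.65 mm²), the 15.5×27 cube at (14.5, -0.5) misses the remaining region (no effect) — area = 34.65 mm²; the r=10.5 cylinder at (0.5, 1.5) gives a regular 8-gon of circumradius 10.5 (constant along its height) (area = (8/2)·10.500²·sin(360°/8) = 311.83 mm²); Taking the union: that combined region lies entirely inside the r=10.5 cylinder at (0.5, 1.5), so the union is just the r=10.5 cylinder at (0.5, 1.5) — area = 311.83 mm². Checking containment: at z = 12 the cross-section extends beyond the z = 9.45 cross-section by about 277.19 mm².

part overhangs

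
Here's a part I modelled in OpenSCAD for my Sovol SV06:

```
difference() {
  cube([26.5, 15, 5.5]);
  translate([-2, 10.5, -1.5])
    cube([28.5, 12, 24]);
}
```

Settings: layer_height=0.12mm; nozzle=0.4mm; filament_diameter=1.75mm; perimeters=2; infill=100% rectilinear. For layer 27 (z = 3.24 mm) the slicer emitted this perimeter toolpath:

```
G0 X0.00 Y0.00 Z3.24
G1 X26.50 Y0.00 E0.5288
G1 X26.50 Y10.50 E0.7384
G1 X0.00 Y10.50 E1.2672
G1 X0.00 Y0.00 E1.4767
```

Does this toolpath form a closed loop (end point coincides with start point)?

Start point (G0): (0.00, 0.00). End point (last G1): the path returns to the start — closed.

yes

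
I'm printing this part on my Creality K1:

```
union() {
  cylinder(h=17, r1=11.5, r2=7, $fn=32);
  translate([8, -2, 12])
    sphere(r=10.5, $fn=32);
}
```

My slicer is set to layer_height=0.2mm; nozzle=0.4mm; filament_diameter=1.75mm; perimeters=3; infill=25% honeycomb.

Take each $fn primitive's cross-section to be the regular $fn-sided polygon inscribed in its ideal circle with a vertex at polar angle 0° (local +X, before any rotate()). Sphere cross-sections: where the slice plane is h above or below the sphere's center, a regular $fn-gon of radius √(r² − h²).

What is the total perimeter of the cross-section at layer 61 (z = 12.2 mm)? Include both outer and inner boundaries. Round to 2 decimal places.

At z = 12.2 mm: the cone (r1=11.5→r2=7) has section circumradius 8.271 here — a regular 32-gon (perimeter = 2·32·8.271·sin(180°/32) = 51.88 mm); the r=10.5 sphere at (8, -2) slices to a regular 32-gon of circumradius 10.498 (√(r²−h²) with h=0.2 from center) (perimeter = 2·32·10.498·sin(180°/32) = 65.86 mm); Taking the union: the regions partially overlap (shared area 123.47 mm²), so the edge portions inside another operand are dropped and the merged outline is re-measured after clipping — boundary = 76.53 mm. Overall, the cross-section is a single solid region. Total boundary length (outer) = 76.53 mm.

76.53 mm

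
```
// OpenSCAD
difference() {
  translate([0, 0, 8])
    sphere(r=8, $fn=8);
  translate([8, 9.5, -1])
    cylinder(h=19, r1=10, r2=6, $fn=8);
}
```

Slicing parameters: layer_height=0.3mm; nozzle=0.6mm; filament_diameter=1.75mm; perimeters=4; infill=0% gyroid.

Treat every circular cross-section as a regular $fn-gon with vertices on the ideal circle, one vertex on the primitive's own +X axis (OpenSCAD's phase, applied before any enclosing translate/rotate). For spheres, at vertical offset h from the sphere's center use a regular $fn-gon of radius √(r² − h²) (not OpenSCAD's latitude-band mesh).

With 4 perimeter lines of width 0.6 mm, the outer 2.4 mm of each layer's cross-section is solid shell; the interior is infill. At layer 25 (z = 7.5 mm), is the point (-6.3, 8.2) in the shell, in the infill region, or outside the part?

At z = 7.5 mm: the r=8 sphere slices to a regular 8-gon of circumradius 7.984 (√(r²−h²) with h=0.5 from center); the cone at (8, 9.5) (r1=10→r2=6) has section circumradius 8.211 here — a regular 8-gon; Subtracting the remaining from the first: starting from the r=8 sphere, the cone at (8, 9.5) partially overlaps it — only the 17.39 mm² overlap (of its 190.67 mm²) is removed, clipping the outline — 1 connected region. Overall, the cross-section is a single solid region. The nearest boundary edge runs (-5.65, 5.65)→(0.00, 7.98); distance from the point to it = 2.61 mm. The point is not inside any of the regions above, so it lies outside the cross-section (2.61 mm from the nearest boundary).

outside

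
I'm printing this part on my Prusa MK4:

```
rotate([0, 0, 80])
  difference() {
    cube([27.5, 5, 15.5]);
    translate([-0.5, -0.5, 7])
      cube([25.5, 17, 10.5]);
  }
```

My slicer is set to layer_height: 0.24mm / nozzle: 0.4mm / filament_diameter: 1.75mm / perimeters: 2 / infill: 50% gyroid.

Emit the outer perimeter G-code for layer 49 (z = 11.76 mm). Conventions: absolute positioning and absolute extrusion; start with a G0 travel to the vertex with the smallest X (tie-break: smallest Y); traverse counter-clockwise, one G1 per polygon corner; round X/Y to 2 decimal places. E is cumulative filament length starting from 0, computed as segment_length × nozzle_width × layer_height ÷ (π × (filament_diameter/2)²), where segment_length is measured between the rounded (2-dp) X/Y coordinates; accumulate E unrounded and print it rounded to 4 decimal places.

At z = 11.76 mm: the cube (footprint 27.5×5) is included at this height; the cube at (-0.5, -0.5) is present — its section is the full 25.5×17 rectangle; Subtracting the remaining from the first: starting from the 27.5×5 cube, the 25.5×17 cube at (-0.5, -0.5) partially overlaps it — only the 125.00 mm² overlap (of its 433.50 mm²) is removed, clipping the outline — 1 connected region; (rotated 80° about Z; rotation is an isometry so areas/perimeters/island counts are preserved). The outline is a single polygon with 4 vertices. Extrusion per mm of travel: 0.4 × 0.24 / (π × 0.875²) = 0.039912. Accumulating E over each segment gives final E = 0.5986.

G0 X-0.58 Y25.49 Z11.76
G1 X4.34 Y24.62 E0.1994
G1 X4.78 Y27.08 E0.2992
G1 X-0.15 Y27.95 E0.4990
G1 X-0.58 Y25.49 E0.5986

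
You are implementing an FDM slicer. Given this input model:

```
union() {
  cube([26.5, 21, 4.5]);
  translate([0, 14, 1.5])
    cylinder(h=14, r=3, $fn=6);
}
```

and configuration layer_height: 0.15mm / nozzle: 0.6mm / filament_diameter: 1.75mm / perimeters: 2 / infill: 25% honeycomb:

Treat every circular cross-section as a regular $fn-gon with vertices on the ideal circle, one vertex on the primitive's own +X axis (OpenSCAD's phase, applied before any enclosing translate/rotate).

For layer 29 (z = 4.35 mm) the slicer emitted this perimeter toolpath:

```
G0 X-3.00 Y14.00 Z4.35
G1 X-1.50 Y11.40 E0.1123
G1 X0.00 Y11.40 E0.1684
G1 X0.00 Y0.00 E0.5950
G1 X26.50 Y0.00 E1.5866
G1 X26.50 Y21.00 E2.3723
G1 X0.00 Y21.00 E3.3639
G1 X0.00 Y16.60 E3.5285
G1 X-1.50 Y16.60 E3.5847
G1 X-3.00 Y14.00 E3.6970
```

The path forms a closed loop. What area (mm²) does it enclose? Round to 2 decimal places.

Apply the shoelace formula to the sequence of (X, Y) vertices; enclosed area = 568.20 mm².

568.20 mm²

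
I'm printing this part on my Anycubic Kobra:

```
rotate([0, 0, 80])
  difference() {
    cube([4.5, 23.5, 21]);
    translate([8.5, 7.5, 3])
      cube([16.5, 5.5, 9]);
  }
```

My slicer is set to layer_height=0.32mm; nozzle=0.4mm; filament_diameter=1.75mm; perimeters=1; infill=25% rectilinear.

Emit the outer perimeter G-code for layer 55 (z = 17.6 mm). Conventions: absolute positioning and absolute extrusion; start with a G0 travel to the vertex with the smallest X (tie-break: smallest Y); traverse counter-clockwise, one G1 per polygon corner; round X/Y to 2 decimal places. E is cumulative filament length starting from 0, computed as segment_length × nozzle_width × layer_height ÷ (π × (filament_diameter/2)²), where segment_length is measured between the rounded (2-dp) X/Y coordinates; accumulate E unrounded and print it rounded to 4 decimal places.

G0 X-23.14 Y4.08 Z17.60
G1 X0.00 Y0.00 E1.2504
G1 X0.78 Y4.43 E1.4898
G1 X-22.36 Y8.51 E2.7402
G1 X-23.14 Y4.08 E2.9796

At z = 17.6 mm: the 4.5×23.5 cube contributes its full rectangle; the cube at (8.5, 7.5) does not reach this height (z outside [3, 12]); After the difference (first − rest): none of the subtracted shapes is present at this height, so the 4.5×23.5 cube is unchanged — 1 connected region; (rotated 80° about Z; rotation is an isometry so areas/perimeters/island counts are preserved). The outline is a single polygon with 4 vertices. Extrusion per mm of travel: 0.4 × 0.32 / (π × 0.875²) = 0.053216. Accumulating E over each segment gives final E = 2.9796.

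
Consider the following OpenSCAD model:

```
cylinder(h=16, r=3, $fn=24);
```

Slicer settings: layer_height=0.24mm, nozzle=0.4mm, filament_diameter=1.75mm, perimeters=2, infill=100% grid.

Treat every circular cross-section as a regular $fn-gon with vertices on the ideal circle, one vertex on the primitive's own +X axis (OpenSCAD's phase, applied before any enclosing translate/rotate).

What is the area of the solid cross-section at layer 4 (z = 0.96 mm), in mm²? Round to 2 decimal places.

At z = 0.96 mm: the r=3 cylinder contributes a regular 24-gon of circumradius 3 (area = (24/2)·3.000²·sin(360°/24) = 27.95 mm²). Overall, the cross-section is a single solid region. Net area = 27.95 mm².

27.95 mm²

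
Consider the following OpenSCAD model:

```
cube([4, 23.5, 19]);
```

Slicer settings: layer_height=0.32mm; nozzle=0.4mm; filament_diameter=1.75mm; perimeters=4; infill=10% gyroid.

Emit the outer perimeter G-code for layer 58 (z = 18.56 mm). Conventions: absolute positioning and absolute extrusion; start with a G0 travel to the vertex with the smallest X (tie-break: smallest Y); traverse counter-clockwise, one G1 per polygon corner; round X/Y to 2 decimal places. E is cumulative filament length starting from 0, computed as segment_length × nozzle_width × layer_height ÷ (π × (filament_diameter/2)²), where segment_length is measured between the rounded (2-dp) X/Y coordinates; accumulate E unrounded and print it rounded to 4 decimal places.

G0 X0.00 Y0.00 Z18.56
G1 X4.00 Y0.00 E0.2129
G1 X4.00 Y23.50 E1.4634
G1 X0.00 Y23.50 E1.6763
G1 X0.00 Y0.00 E2.9269

At z = 18.56 mm: the cube (footprint 4×23.5) is included at this height. The outline is a single polygon with 4 vertices. Extrusion per mm of travel: 0.4 × 0.32 / (π × 0.875²) = 0.053216. Accumulating E over each segment gives final E = 2.9269.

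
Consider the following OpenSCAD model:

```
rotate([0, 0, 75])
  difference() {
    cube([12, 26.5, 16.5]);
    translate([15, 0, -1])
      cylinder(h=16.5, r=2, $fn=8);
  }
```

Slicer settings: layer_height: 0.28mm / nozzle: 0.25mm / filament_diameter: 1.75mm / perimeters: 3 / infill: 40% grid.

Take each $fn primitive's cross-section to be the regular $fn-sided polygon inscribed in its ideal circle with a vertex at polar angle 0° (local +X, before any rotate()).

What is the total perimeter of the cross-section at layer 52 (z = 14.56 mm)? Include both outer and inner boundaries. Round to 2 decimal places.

77.00 mm

At z = 14.56 mm: the 12×26.5 cube contributes its full rectangle (perimeter 77.00 mm); the r=2 cylinder at (15, 0) contributes a regular 8-gon of circumradius 2 (perimeter = 2·8·2.000·sin(180°/8) = 12.25 mm); Taking the first minus the rest: starting from the 12×26.5 cube, the r=2 cylinder at (15, 0) misses the remaining region (no effect) — boundary = 77.00 mm; (rotated 75° about Z; rotation is an isometry so areas/perimeters/island counts are preserved). Overall, the cross-section is a single solid region. Total boundary length (outer) = 77.00 mm.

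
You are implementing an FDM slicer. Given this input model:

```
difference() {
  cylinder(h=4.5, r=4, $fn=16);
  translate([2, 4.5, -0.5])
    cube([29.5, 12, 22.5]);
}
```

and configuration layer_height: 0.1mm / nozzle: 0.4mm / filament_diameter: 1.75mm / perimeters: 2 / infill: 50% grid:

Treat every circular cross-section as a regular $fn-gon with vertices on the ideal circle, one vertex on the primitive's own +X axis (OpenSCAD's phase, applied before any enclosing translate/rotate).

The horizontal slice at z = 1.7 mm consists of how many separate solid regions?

1

At z = 1.7 mm: the r=4 cylinder contributes a regular 16-gon of circumradius 4; the cube at (2, 4.5) is present — its section is the full 29.5×12 rectangle; After the difference (first − rest): starting from the r=4 cylinder, the 29.5×12 cube at (2, 4.5) misses the remaining region (no effect) — 1 connected region. The result has 1 disconnected region.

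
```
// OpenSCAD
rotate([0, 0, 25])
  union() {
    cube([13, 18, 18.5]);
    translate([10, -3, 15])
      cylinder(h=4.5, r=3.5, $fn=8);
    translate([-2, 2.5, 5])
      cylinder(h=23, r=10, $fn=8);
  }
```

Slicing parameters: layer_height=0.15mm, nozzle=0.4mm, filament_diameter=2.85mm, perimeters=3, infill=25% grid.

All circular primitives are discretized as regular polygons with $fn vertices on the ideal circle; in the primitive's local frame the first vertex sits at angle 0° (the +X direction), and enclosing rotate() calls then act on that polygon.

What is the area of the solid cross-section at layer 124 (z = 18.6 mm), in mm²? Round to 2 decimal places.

At z = 18.6 mm: the cube does not reach this height (z outside [0, 18.5]); the r=3.5 cylinder at (10, -3) gives a regular 8-gon of circumradius 3.5 (constant along its height) (area = (8/2)·3.500²·sin(360°/8) = 34.65 mm²); the r=10 cylinder at (-2, 2.5) gives a regular 8-gon of circumradius 10 (constant along its height) (area = (8/2)·10.000²·sin(360°/8) = 282.84 mm²); Merging all regions: the 2 present regions are separate (no shared area or edge), so areas and boundary lengths simply add and each stays a separate island — area = 317.49 mm²; (rotated 25° about Z; rotation is an isometry so areas/perimeters/island counts are preserved). Overall, the cross-section has 2 separate islands. Net area = 317.49 mm².

317.49 mm²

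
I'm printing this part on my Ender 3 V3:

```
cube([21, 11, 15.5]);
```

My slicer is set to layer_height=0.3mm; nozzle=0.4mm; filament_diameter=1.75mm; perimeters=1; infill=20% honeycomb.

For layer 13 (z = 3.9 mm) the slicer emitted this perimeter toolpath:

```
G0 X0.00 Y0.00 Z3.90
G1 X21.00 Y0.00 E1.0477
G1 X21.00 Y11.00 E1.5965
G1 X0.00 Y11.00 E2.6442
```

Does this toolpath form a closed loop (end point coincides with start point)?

Start point (G0): (0.00, 0.00). End point (last G1): the path does not return to the start — open.

no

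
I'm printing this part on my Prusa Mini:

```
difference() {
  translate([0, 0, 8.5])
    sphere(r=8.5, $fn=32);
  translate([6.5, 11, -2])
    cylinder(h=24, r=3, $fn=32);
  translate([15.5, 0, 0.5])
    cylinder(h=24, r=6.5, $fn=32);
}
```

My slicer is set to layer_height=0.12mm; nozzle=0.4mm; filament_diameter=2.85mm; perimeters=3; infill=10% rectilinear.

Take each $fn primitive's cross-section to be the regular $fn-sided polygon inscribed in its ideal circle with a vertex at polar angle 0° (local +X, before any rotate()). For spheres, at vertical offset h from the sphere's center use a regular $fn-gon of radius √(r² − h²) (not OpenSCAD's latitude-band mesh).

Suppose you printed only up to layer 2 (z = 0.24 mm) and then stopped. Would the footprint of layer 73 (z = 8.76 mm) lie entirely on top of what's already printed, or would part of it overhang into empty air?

Compare the two slices. At z = 0.24: the r=8.5 sphere slices to a regular 32-gon of circumradius 2.006 (√(r²−h²) with h=8.26 from center) (area = (32/2)·2.006²·sin(360°/32) = 12.56 mm²); the cylinder at (6.5, 11): section is a regular 32-gon, circumradius r=3 (area = (32/2)·3.000²·sin(360°/32) = 28.09 mm²); the cylinder at (15.5, 0) does not reach this height (z outside [0.5, 24.5]); After the difference (first − rest): starting from the r=8.5 sphere (12.56 mm²), the r=3 cylinder at (6.5, 11) misses the remaining region (no effect) — area = 12.56 mm². At z = 8.76: the sphere: section is a regular 32-gon, circumradius = √(r²−h²) = √(8.5²−0.26²) = 8.496 (area = (32/2)·8.496²·sin(360°/32) = 225.31 mm²); the cylinder at (6.5, 11): section is a regular 32-gon, circumradius r=3 (area = (32/2)·3.000²·sin(360°/32) = 28.09 mm²); the r=6.5 cylinder at (15.5, 0) gives a regular 32-gon of circumradius 6.5 (constant along its height) (area = (32/2)·6.500²·sin(360°/32) = 131.88 mm²); After the difference (first − rest): starting from the r=8.5 sphere (225.31 mm²), the r=3 cylinder at (6.5, 11) misses the remaining region (no effect); the r=6.5 cylinder at (15.5, 0) misses the remaining region (no effect) — area = 225.31 mm². Checking containment: at z = 8.76 the cross-section extends beyond the z = 0.24 cross-section by about 212.76 mm².

part overhangs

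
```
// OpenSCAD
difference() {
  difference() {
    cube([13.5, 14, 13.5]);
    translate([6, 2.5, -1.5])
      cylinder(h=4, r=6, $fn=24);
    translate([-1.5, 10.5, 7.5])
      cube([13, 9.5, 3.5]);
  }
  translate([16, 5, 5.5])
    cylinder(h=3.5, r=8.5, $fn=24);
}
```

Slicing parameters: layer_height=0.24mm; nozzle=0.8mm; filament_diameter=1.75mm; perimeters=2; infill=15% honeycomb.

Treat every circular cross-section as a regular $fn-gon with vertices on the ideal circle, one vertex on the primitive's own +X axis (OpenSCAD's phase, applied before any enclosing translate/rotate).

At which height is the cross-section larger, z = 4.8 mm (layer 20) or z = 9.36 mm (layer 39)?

Layer 20 (z = 4.8): the cube (footprint 13.5×14) is included at this height (area 189.00 mm²); the cylinder at (6, 2.5) does not reach this height (z outside [-1.5, 2.5]); the cube at (-1.5, 10.5) does not reach this height (z outside [7.5, 11]); After the difference (first − rest): none of the subtracted shapes is present at this height, so the 13.5×14 cube is unchanged — area = 189.00 mm²; the cylinder at (16, 5) does not reach this height (z outside [5.5, 9]); Subtracting the remaining from the first: none of the subtracted shapes is present at this height, so the result so far is unchanged — area = 189.00 mm². So its area = 189.00 mm². Layer 39 (z = 9.36): the cube is present — its section is the full 13.5×14 rectangle (area 189.00 mm²); the cylinder at (6, 2.5) does not reach this height (z outside [-1.5, 2.5]); the 13×9.5 cube at (-1.5, 10.5) contributes its full rectangle (area 123.50 mm²); After the difference (first − rest): starting from the 13.5×14 cube (189.00 mm²), the 13×9.5 cube at (-1.5, 10.5) partially overlaps it — only the 40.25 mm² overlap (of its 123.50 mm²) is removed, clipping the outline — area = 148.75 mm²; the cylinder at (16, 5) does not reach this height (z outside [5.5, 9]); After the difference (first − rest): none of the subtracted shapes is present at this height, so the result so far is unchanged — area = 148.75 mm². So its area = 148.75 mm². Layer 20 is larger (189.00 vs 148.75 mm²).

layer 20 (z = 4.8 mm)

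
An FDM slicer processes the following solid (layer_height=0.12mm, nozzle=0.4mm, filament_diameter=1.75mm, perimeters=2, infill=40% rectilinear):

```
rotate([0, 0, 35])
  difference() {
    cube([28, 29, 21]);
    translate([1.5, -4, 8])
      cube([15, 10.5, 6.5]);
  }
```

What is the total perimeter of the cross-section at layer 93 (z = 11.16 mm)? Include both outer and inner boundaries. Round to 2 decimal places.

At z = 11.16 mm: the 28×29 cube contributes its full rectangle (perimeter 114.00 mm); the cube at (1.5, -4) (footprint 15×10.5) is included at this height (perimeter 51.00 mm); Subtracting the remaining from the first: starting from the 28×29 cube, the 15×10.5 cube at (1.5, -4) partially overlaps it — only the 97.50 mm² overlap (of its 157.50 mm²) is removed, clipping the outline — boundary = 127.00 mm; (whole slice rotated 35° about Z — lengths, areas and connectivity unchanged). Overall, the cross-section is a single solid region. Total boundary length (outer) = 127.00 mm.

127.00 mm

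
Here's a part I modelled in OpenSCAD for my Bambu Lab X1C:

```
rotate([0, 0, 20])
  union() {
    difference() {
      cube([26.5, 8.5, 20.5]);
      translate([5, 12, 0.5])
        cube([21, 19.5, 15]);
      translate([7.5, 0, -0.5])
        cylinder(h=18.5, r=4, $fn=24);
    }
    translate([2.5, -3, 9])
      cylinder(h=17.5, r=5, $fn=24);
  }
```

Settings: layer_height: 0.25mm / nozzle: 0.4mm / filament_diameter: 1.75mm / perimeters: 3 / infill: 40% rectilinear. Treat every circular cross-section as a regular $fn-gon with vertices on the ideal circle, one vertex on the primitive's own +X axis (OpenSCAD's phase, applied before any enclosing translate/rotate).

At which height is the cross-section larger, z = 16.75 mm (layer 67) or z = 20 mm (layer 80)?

Layer 67 (z = 16.75): the cube (footprint 26.5×8.5) is included at this height (area 225.25 mm²); the cube at (5, 12) is not intersected at this z (z outside [0.5, 15.5]); the r=4 cylinder at (7.5, 0) gives a regular 24-gon of circumradius 4 (constant along its height) (area = (24/2)·4.000²·sin(360°/24) = 49.69 mm²); Subtracting the remaining from the first: starting from the 26.5×8.5 cube (225.25 mm²), the r=4 cylinder at (7.5, 0) partially overlaps it — only the 24.85 mm² overlap (of its 49.69 mm²) is removed, clipping the outline — area = 200.40 mm²; the r=5 cylinder at (2.5, -3) contributes a regular 24-gon of circumradius 5 (area = (24/2)·5.000²·sin(360°/24) = 77.65 mm²); Combining (union): the regions partially overlap — summed areas 278.05 mm² minus the doubly-counted overlap 6.63 mm² gives 271.42 mm² — area = 271.42 mm²; (rotated 20° about Z; rotation is an isometry so areas/perimeters/island counts are preserved). So its area = 271.42 mm². Layer 80 (z = 20): the cube (footprint 26.5×8.5) is included at this height (area 225.25 mm²); the cube at (5, 12) is not intersected at this z (z outside [0.5, 15.5]); the cylinder at (7.5, 0) does not reach this height (z outside [-0.5, 18]); After the difference (first − rest): none of the subtracted shapes is present at this height, so the 26.5×8.5 cube is unchanged — area = 225.25 mm²; the cylinder at (2.5, -3): section is a regular 24-gon, circumradius r=5 (area = (24/2)·5.000²·sin(360°/24) = 77.65 mm²); Taking the union: the regions partially overlap — summed areas 302.90 mm² minus the doubly-counted overlap 9.84 mm² gives 293.05 mm² — area = 293.05 mm²; (rotated 20° about Z; rotation is an isometry so areas/perimeters/island counts are preserved). So its area = 293.05 mm². Layer 80 is larger (293.05 vs 271.42 mm²).

layer 80 (z = 20 mm)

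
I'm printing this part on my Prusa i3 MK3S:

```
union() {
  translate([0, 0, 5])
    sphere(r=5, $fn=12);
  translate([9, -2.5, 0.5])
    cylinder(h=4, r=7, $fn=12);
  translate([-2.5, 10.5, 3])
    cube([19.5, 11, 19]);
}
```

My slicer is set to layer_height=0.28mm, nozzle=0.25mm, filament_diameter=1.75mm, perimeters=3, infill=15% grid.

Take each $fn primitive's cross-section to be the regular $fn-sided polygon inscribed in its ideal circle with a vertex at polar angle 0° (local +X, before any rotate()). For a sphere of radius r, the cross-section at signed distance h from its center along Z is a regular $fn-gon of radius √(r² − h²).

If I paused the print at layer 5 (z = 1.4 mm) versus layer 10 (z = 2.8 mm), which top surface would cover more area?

layer 10 (z = 2.8 mm)

Layer 5 (z = 1.4): the r=5 sphere contributes a regular 12-gon of circumradius √(5²−3.6²) = 3.470 (area = (12/2)·3.470²·sin(360°/12) = 36.12 mm²); the r=7 cylinder at (9, -2.5) contributes a regular 12-gon of circumradius 7 (area = (12/2)·7.000²·sin(360°/12) = 147.00 mm²); the cube at (-2.5, 10.5) does not reach this height (z outside [3, 22]); Combining (union): the regions partially overlap — summed areas 183.12 mm² minus the doubly-counted overlap 2.37 mm² gives 180.75 mm² — area = 180.75 mm². So its area = 180.75 mm². Layer 10 (z = 2.8): the r=5 sphere slices to a regular 12-gon of circumradius 4.490 (√(r²−h²) with h=2.2 from center) (area = (12/2)·4.490²·sin(360°/12) = 60.48 mm²); the cylinder at (9, -2.5): section is a regular 12-gon, circumradius r=7 (area = (12/2)·7.000²·sin(360°/12) = 147.00 mm²); the cube at (-2.5, 10.5) is absent (z outside [3, 22]); Taking the union: the regions partially overlap — summed areas 207.48 mm² minus the doubly-counted overlap 7.78 mm² gives 199.70 mm² — area = 199.70 mm². So its area = 199.70 mm². Layer 10 is larger (199.70 vs 180.75 mm²).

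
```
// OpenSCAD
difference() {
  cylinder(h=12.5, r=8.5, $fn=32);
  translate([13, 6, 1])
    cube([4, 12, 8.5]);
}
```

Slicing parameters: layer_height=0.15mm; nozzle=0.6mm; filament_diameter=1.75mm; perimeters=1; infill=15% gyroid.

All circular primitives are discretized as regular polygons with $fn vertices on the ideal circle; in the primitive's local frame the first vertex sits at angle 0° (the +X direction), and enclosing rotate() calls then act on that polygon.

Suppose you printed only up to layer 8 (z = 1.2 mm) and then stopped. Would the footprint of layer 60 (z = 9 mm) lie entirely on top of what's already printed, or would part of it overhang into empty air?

Compare the two slices. At z = 1.2: the r=8.5 cylinder gives a regular 32-gon of circumradius 8.5 (constant along its height) (area = (32/2)·8.500²·sin(360°/32) = 225.52 mm²); the cube at (13, 6) (footprint 4×12) is included at this height (area 48.00 mm²); After the difference (first − rest): starting from the r=8.5 cylinder (225.52 mm²), the 4×12 cube at (13, 6) misses the remaining region (no effect) — area = 225.52 mm². At z = 9: the cylinder: section is a regular 32-gon, circumradius r=8.5 (area = (32/2)·8.500²·sin(360°/32) = 225.52 mm²); the cube at (13, 6) (footprint 4×12) is included at this height (area 48.00 mm²); Taking the first minus the rest: starting from the r=8.5 cylinder (225.52 mm²), the 4×12 cube at (13, 6) misses the remaining region (no effect) — area = 225.52 mm². Checking containment: the cross-section at z = 9 is a subset of the cross-section at z = 1.2.

entirely on top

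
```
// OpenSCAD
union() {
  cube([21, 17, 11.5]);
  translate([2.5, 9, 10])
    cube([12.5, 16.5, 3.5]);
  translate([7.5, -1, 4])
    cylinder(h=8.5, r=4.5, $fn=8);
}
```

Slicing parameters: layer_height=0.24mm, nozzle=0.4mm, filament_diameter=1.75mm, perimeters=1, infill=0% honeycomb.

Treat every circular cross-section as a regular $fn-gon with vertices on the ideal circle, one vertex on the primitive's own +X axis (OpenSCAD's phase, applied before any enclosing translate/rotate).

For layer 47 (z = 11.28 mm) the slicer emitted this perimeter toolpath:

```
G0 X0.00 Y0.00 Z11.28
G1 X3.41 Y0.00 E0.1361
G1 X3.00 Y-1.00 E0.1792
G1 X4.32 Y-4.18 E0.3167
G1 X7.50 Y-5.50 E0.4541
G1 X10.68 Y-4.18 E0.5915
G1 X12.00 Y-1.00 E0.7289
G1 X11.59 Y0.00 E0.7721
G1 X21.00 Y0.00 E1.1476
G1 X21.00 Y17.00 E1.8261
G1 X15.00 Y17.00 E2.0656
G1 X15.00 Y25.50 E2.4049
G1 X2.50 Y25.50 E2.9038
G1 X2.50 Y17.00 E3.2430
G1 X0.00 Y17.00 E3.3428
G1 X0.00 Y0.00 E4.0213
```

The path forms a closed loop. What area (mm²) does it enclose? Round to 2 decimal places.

500.46 mm²

Apply the shoelace formula to the sequence of (X, Y) vertices; enclosed area = 500.46 mm².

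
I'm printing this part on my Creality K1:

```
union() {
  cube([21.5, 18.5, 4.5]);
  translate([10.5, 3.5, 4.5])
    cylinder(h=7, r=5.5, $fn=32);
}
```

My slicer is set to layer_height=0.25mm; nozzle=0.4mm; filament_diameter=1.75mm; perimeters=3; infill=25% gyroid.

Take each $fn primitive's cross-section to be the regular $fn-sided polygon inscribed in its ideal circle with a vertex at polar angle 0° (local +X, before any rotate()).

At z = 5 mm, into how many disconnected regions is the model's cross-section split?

1

At z = 5 mm: the cube is not intersected at this z (z outside [0, 4.5]); the cylinder at (10.5, 3.5): section is a regular 32-gon, circumradius r=5.5; Taking the union: only the r=5.5 cylinder at (10.5, 3.5) is present, so the union is just that shape — 1 connected region. The result has 1 disconnected region.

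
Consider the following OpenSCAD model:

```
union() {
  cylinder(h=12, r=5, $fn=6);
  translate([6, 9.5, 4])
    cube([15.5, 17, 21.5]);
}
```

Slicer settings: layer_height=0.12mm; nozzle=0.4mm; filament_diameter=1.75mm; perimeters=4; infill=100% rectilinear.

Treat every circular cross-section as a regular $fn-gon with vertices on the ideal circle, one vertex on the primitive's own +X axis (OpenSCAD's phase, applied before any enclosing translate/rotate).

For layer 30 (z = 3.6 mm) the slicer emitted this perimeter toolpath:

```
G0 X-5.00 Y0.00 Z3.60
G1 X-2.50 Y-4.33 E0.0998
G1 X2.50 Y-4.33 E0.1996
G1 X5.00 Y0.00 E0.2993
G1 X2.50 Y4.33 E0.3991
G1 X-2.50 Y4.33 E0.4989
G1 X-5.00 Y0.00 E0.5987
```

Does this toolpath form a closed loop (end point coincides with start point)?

Start point (G0): (-5.00, 0.00). End point (last G1): the path returns to the start — closed.

yes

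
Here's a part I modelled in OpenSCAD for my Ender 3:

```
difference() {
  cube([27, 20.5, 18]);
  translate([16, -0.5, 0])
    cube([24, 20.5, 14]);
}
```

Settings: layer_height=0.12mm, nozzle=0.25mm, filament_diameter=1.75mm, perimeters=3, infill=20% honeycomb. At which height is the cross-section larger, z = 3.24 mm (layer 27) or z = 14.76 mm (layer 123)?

Layer 27 (z = 3.24): the cube is present — its section is the full 27×20.5 rectangle (area 553.50 mm²); the 24×20.5 cube at (16, -0.5) contributes its full rectangle (area 492.00 mm²); After the difference (first − rest): starting from the 27×20.5 cube (553.50 mm²), the 24×20.5 cube at (16, -0.5) partially overlaps it — only the 220.00 mm² overlap (of its 492.00 mm²) is removed, clipping the outline — area = 333.50 mm². So its area = 333.50 mm². Layer 123 (z = 14.76): the cube (footprint 27×20.5) is included at this height (area 553.50 mm²); the cube at (16, -0.5) is not intersected at this z (z outside [0, 14]); Subtracting the remaining from the first: none of the subtracted shapes is present at this height, so the 27×20.5 cube is unchanged — area = 553.50 mm². So its area = 553.50 mm². Layer 123 is larger (553.50 vs 333.50 mm²).

layer 123 (z = 14.76 mm)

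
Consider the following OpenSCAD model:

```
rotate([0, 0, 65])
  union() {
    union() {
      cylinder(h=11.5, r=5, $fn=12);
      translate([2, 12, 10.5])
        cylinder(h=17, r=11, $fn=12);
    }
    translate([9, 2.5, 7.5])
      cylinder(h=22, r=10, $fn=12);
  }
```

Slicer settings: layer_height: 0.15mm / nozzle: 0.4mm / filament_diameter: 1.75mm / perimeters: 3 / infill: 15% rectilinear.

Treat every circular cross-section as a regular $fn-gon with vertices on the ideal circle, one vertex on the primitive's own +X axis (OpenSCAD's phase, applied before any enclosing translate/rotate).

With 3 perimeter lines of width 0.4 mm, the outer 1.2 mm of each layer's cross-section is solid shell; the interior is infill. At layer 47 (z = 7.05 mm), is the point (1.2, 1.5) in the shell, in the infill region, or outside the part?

infill

At z = 7.05 mm: the r=5 cylinder gives a regular 12-gon of circumradius 5 (constant along its height); the cylinder at (2, 12) is not intersected at this z (z outside [10.5, 27.5]); Merging all regions: only the r=5 cylinder is present, so the union is just that shape — 1 connected region; the cylinder at (9, 2.5) does not reach this height (z outside [7.5, 29.5]); Taking the union: only the result so far is present, so the union is just that shape — 1 connected region; (rotated 65° about Z; rotation is an isometry so areas/perimeters/island counts are preserved). Overall, the cross-section is a single solid region. Undo the 65° rotation: the query point maps to (1.867, -0.454) in the un-rotated model frame. The nearest boundary edge runs (4.33, -2.50)→(5.00, 0.00); distance from the point to it = 2.91 mm. The point is inside the cross-section and 2.91 mm from the nearest boundary — more than the 1.2 mm shell width (3 × 0.4), so it's in the infill interior.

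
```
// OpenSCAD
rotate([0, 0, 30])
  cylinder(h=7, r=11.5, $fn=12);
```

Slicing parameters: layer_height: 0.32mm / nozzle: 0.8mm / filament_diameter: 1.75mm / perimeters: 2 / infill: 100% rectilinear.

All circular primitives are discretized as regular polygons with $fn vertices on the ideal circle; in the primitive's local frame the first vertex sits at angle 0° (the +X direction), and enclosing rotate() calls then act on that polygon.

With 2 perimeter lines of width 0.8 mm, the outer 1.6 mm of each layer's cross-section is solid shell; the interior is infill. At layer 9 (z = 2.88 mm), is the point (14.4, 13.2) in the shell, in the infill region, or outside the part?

outside

At z = 2.88 mm: the r=11.5 cylinder contributes a regular 12-gon of circumradius 11.5; (rotated 30° about Z; rotation is an isometry so areas/perimeters/island counts are preserved). Overall, the cross-section is a single solid region. Undo the 30° rotation: the query point maps to (19.071, 4.232) in the un-rotated model frame. The nearest boundary edge runs (11.50, 0.00)→(9.96, 5.75); distance from the point to it = 8.41 mm. The point is not inside any of the regions above, so it lies outside the cross-section (8.41 mm from the nearest boundary).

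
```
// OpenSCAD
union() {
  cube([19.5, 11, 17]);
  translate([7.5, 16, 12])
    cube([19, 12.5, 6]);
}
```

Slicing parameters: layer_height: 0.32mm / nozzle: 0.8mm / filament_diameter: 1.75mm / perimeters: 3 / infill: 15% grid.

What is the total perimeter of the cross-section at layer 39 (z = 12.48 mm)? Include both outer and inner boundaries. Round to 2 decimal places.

At z = 12.48 mm: the cube (footprint 19.5×11) is included at this height (perimeter 61.00 mm); the cube at (7.5, 16) is present — its section is the full 19×12.5 rectangle (perimeter 63.00 mm); Taking the union: the 2 present regions are separate (no shared area or edge), so areas and boundary lengths simply add and each stays a separate island — boundary = 124.00 mm. Overall, the cross-section has 2 separate islands. Total boundary length (outer) = 124.00 mm.

124.00 mm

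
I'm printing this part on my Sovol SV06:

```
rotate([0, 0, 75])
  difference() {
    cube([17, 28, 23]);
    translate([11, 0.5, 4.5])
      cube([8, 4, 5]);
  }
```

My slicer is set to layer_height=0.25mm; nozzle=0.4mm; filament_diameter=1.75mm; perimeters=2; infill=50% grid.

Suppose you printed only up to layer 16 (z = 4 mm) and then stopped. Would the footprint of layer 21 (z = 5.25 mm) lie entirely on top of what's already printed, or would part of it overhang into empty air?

Compare the two slices. At z = 4: the 17×28 cube contributes its full rectangle (area 476.00 mm²); the cube at (11, 0.5) is not intersected at this z (z outside [4.5, 9.5]); After the difference (first − rest): none of the subtracted shapes is present at this height, so the 17×28 cube is unchanged — area = 476.00 mm²; (whole slice rotated 75° about Z — lengths, areas and connectivity unchanged). At z = 5.25: the 17×28 cube contributes its full rectangle (area 476.00 mm²); the 8×4 cube at (11, 0.5) contributes its full rectangle (area 32.00 mm²); Taking the first minus the rest: starting from the 17×28 cube (476.00 mm²), the 8×4 cube at (11, 0.5) partially overlaps it — only the 24.00 mm² overlap (of its 32.00 mm²) is removed, clipping the outline — area = 452.00 mm²; (rotated 75° about Z; rotation is an isometry so areas/perimeters/island counts are preserved). Checking containment: the cross-section at z = 5.25 is a subset of the cross-section at z = 4.

entirely on top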